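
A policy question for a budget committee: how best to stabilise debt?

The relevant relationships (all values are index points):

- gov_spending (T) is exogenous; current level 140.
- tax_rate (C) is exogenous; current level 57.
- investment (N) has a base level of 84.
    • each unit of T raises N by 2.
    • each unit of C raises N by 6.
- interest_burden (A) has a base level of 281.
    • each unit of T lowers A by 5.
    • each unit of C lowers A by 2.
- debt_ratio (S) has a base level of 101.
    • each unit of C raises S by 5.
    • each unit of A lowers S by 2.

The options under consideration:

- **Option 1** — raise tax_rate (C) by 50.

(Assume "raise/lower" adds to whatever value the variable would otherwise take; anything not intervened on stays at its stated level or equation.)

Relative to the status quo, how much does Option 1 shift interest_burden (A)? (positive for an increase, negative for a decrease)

-100

Baseline:
  T = 140
  C = 57
  A = 281 − 5·140 − 2·57 = -533
Option 1 (C + 50):
  T = 140
  C = 57 + 50 = 107
  A = 281 − 5·140 − 2·107 = -633
Change in A: -633 − (-533) = -100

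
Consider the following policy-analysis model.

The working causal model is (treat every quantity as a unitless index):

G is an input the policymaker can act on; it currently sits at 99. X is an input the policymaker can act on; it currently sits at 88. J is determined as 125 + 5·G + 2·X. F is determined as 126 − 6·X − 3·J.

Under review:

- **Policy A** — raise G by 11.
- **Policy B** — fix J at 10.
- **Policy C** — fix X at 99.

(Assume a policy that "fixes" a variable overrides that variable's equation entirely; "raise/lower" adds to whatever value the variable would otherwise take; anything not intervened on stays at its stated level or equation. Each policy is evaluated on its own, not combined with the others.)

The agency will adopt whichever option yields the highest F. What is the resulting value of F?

-432

Policy A (G + 11):
  G = 99 + 11 = 110
  X = 88
  J = 125 + 5·110 + 2·88 = 851
  F = 126 − 6·88 − 3·851 = -2955
Policy B (J := 10):
  G = 99
  X = 88
  J = 10
  F = 126 − 6·88 − 3·10 = -432
Policy C (X := 99):
  G = 99
  X = 99
  J = 125 + 5·99 + 2·99 = 818
  F = 126 − 6·99 − 3·818 = -2922
Comparing — Policy A: F=-2955, Policy B: F=-432, Policy C: F=-2922. Highest is -432 (Policy B).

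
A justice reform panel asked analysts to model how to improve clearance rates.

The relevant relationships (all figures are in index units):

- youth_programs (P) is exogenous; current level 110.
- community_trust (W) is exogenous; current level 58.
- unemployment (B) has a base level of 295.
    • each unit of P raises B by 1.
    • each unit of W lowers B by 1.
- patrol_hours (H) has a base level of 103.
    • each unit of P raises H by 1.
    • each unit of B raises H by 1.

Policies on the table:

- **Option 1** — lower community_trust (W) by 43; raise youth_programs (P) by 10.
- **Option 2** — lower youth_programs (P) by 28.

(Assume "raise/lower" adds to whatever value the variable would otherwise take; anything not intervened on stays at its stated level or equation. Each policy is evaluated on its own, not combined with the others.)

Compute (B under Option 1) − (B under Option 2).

Option 1 (W − 43, P + 10):
  P = 110 + 10 = 120
  W = 58 − 43 = 15
  B = 295 + 120 − 15 = 400
Option 2 (P − 28):
  P = 110 − 28 = 82
  W = 58
  B = 295 + 82 − 58 = 319
B: 400 − 319 = 81

81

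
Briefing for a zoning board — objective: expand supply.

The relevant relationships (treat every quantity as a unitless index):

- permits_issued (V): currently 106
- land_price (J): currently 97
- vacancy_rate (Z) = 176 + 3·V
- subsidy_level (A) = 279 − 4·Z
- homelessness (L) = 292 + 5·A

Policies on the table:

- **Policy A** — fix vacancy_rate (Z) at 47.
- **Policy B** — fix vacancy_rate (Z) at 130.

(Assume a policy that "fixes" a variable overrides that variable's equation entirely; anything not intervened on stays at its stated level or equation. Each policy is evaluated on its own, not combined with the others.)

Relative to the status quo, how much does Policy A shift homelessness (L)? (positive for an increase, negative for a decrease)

8940

Baseline:
  V = 106
  Z = 176 + 3·106 = 494
  A = 279 − 4·494 = -1697
  L = 292 + 5·(-1697) = -8193
Policy A (Z := 47):
  V = 106
  Z = 47
  A = 279 − 4·47 = 91
  L = 292 + 5·91 = 747
Change in L: 747 − (-8193) = 8940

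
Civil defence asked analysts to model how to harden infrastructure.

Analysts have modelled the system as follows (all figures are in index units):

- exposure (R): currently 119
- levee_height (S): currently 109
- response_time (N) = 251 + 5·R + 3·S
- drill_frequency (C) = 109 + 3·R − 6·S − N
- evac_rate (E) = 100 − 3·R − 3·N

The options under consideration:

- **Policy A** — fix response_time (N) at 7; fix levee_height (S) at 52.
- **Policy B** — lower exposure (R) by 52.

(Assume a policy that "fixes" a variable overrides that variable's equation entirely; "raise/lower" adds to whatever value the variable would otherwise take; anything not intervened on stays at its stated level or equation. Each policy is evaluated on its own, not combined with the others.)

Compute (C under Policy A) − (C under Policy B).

Policy A (N := 7, S := 52):
  R = 119
  S = 52
  N = 7
  C = 109 + 3·119 − 6·52 − 7 = 147
Policy B (R − 52):
  R = 119 − 52 = 67
  S = 109
  N = 251 + 5·67 + 3·109 = 913
  C = 109 + 3·67 − 6·109 − 913 = -1257
C: 147 − (-1257) = 1404

1404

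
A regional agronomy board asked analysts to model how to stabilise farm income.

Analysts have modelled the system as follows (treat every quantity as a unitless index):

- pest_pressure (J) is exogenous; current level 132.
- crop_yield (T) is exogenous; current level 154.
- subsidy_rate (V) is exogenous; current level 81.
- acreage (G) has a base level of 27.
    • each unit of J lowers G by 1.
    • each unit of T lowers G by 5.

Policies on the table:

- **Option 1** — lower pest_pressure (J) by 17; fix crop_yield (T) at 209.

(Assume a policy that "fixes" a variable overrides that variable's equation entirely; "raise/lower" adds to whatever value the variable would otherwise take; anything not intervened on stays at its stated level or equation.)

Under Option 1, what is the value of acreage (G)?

-1133

Option 1 (J − 17, T := 209):
  J = 132 − 17 = 115
  T = 209
  G = 27 − 115 − 5·209 = -1133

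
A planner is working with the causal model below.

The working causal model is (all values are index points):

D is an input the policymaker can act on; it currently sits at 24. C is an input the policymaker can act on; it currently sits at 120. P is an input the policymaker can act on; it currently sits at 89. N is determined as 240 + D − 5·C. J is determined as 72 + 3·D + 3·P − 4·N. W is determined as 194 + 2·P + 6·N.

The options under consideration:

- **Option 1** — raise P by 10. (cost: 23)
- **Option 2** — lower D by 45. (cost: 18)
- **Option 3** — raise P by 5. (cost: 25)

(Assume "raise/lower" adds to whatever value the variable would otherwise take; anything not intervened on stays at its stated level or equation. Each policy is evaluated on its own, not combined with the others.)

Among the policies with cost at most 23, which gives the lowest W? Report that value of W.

Option 1 (P + 10):
  D = 24
  C = 120
  P = 89 + 10 = 99
  N = 240 + 24 − 5·120 = -336
  W = 194 + 2·99 + 6·(-336) = -1624
Option 2 (D − 45):
  D = 24 − 45 = -21
  C = 120
  P = 89
  N = 240 + (-21) − 5·120 = -381
  W = 194 + 2·89 + 6·(-381) = -1914
Comparing — Option 1: W=-1624, Option 2: W=-1914. Lowest is -1914 (Option 2).

-1914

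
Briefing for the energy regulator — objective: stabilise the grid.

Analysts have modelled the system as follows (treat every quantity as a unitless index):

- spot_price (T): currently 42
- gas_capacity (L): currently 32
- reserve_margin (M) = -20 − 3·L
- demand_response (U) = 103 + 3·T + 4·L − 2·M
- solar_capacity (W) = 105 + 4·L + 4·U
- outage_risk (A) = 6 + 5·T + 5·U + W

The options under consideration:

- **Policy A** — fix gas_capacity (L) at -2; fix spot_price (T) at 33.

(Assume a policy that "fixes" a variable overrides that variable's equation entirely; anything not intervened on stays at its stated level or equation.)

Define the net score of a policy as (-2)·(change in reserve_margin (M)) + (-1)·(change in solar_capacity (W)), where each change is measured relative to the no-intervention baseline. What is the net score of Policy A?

Baseline:
  T = 42
  L = 32
  M = -20 − 3·32 = -116
  U = 103 + 3·42 + 4·32 − 2·(-116) = 589
  W = 105 + 4·32 + 4·589 = 2589
Policy A (L := -2, T := 33):
  T = 33
  L = -2
  M = -20 − 3·(-2) = -14
  U = 103 + 3·33 + 4·(-2) − 2·(-14) = 222
  W = 105 + 4·(-2) + 4·222 = 985
ΔM = -14 − (-116) = 102; ΔW = 985 − 2589 = -1604
Score = (-2)·102 + (-1)·(-1604) = 1400

1400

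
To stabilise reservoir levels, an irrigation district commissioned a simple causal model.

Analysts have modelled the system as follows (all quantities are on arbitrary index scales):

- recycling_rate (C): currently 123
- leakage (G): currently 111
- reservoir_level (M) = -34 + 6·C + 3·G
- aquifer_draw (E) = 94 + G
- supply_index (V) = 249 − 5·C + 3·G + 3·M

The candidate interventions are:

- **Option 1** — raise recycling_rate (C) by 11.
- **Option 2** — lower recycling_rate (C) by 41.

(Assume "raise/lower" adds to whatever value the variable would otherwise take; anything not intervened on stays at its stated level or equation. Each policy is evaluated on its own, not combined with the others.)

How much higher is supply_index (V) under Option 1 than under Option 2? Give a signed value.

Option 1 (C + 11):
  C = 123 + 11 = 134
  G = 111
  M = -34 + 6·134 + 3·111 = 1103
  V = 249 − 5·134 + 3·111 + 3·1103 = 3221
Option 2 (C − 41):
  C = 123 − 41 = 82
  G = 111
  M = -34 + 6·82 + 3·111 = 791
  V = 249 − 5·82 + 3·111 + 3·791 = 2545
V: 3221 − 2545 = 676

676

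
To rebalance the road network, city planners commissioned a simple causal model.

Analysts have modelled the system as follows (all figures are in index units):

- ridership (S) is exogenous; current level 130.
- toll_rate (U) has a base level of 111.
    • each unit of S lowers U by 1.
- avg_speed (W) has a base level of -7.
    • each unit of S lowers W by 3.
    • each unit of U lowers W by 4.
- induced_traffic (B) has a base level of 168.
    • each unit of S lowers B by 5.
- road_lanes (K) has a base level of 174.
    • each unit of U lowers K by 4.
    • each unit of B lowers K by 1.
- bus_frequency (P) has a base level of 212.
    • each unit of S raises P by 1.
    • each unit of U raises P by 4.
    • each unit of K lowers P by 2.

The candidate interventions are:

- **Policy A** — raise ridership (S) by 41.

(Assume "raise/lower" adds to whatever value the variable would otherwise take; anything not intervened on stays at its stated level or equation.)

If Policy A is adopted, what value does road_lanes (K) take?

1101

Policy A (S + 41):
  S = 130 + 41 = 171
  U = 111 − 171 = -60
  B = 168 − 5·171 = -687
  K = 174 − 4·(-60) − (-687) = 1101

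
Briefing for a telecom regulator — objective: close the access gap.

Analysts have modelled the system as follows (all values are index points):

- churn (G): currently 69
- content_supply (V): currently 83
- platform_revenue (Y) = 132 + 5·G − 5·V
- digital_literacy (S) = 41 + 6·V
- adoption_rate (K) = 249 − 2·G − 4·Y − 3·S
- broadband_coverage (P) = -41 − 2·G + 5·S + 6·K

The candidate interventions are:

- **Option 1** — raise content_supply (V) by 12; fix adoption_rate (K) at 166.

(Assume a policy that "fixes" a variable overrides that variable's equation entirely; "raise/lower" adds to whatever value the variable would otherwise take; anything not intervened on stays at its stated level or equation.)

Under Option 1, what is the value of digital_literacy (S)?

611

Option 1 (V + 12, K := 166):
  V = 83 + 12 = 95
  S = 41 + 6·95 = 611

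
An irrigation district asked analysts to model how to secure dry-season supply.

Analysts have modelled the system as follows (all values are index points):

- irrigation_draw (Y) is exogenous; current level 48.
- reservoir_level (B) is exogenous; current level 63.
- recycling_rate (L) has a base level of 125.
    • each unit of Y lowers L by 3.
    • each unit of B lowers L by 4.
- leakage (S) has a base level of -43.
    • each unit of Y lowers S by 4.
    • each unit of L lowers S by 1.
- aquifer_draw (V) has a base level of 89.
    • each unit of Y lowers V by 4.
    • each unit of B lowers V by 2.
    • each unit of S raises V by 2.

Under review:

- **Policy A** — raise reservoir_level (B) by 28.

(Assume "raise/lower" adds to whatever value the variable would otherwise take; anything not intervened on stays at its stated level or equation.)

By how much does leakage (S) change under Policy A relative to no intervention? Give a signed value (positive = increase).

112

Baseline:
  Y = 48
  B = 63
  L = 125 − 3·48 − 4·63 = -271
  S = -43 − 4·48 − (-271) = 36
Policy A (B + 28):
  Y = 48
  B = 63 + 28 = 91
  L = 125 − 3·48 − 4·91 = -383
  S = -43 − 4·48 − (-383) = 148
Change in S: 148 − 36 = 112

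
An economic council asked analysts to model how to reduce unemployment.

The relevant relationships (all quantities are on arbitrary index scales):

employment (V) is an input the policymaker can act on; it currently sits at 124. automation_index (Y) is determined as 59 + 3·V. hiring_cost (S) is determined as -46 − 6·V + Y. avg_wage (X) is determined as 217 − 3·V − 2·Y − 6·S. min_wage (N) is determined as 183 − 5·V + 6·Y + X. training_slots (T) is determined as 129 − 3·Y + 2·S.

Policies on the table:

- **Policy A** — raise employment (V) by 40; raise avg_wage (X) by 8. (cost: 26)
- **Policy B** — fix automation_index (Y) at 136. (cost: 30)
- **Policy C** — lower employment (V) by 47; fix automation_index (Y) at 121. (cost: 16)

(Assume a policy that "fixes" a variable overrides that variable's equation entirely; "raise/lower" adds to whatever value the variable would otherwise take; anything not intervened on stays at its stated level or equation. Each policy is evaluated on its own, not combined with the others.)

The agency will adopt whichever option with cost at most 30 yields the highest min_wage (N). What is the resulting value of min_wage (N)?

Policy A (V + 40, X + 8):
  V = 124 + 40 = 164
  Y = 59 + 3·164 = 551
  S = -46 − 6·164 + 551 = -479
  X = 217 − 3·164 − 2·551 − 6·(-479) (+8 from intervention) = 1505
  N = 183 − 5·164 + 6·551 + 1505 = 4174
Policy B (Y := 136):
  V = 124
  Y = 136
  S = -46 − 6·124 + 136 = -654
  X = 217 − 3·124 − 2·136 − 6·(-654) = 3497
  N = 183 − 5·124 + 6·136 + 3497 = 3876
Policy C (V − 47, Y := 121):
  V = 124 − 47 = 77
  Y = 121
  S = -46 − 6·77 + 121 = -387
  X = 217 − 3·77 − 2·121 − 6·(-387) = 2066
  N = 183 − 5·77 + 6·121 + 2066 = 2590
Comparing — Policy A: N=4174, Policy B: N=3876, Policy C: N=2590. Highest is 4174 (Policy A).

4174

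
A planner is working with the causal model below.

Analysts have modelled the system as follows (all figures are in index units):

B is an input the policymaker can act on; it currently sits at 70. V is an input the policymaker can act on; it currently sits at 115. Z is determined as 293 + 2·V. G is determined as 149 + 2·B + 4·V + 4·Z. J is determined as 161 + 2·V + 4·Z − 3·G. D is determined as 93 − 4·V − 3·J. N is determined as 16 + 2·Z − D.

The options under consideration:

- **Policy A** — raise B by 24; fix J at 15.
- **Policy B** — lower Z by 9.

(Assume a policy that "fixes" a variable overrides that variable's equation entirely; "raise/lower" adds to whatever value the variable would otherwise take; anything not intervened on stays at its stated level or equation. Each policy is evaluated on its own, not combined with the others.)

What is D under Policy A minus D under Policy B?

-17949

Policy A (B + 24, J := 15):
  B = 70 + 24 = 94
  V = 115
  Z = 293 + 2·115 = 523
  G = 149 + 2·94 + 4·115 + 4·523 = 2889
  J = 15
  D = 93 − 4·115 − 3·15 = -412
Policy B (Z − 9):
  B = 70
  V = 115
  Z = 293 + 2·115 (−9 from intervention) = 514
  G = 149 + 2·70 + 4·115 + 4·514 = 2805
  J = 161 + 2·115 + 4·514 − 3·2805 = -5968
  D = 93 − 4·115 − 3·(-5968) = 17537
D: -412 − 17537 = -17949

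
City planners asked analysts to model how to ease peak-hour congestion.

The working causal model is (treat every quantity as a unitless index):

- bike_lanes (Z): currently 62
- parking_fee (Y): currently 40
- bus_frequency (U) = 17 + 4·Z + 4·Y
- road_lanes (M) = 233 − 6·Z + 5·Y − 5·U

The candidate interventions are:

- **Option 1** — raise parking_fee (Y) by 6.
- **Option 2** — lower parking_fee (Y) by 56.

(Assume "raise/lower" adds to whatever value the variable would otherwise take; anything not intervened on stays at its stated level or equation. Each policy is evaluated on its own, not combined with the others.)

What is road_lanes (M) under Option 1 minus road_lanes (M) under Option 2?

Option 1 (Y + 6):
  Z = 62
  Y = 40 + 6 = 46
  U = 17 + 4·62 + 4·46 = 449
  M = 233 − 6·62 + 5·46 − 5·449 = -2154
Option 2 (Y − 56):
  Z = 62
  Y = 40 − 56 = -16
  U = 17 + 4·62 + 4·(-16) = 201
  M = 233 − 6·62 + 5·(-16) − 5·201 = -1224
M: -2154 − (-1224) = -930

-930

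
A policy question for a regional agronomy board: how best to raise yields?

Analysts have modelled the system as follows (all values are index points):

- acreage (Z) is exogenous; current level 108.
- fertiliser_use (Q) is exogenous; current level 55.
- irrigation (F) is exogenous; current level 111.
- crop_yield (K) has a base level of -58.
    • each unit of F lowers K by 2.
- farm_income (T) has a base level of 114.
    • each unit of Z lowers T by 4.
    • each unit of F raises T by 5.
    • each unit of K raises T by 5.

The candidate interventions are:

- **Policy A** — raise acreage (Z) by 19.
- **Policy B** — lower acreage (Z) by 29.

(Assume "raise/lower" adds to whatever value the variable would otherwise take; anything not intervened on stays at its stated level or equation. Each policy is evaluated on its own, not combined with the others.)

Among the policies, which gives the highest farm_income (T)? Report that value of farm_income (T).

-1047

Policy A (Z + 19):
  Z = 108 + 19 = 127
  F = 111
  K = -58 − 2·111 = -280
  T = 114 − 4·127 + 5·111 + 5·(-280) = -1239
Policy B (Z − 29):
  Z = 108 − 29 = 79
  F = 111
  K = -58 − 2·111 = -280
  T = 114 − 4·79 + 5·111 + 5·(-280) = -1047
Comparing — Policy A: T=-1239, Policy B: T=-1047. Highest is -1047 (Policy B).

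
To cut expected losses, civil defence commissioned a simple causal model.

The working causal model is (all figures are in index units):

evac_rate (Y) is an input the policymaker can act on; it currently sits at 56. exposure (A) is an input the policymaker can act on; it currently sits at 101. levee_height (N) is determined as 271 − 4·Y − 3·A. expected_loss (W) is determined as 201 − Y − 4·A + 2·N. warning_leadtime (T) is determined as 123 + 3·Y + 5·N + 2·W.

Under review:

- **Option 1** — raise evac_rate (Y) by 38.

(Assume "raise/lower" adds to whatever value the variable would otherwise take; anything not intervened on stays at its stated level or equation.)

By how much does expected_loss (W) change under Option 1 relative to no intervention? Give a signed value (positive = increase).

Baseline:
  Y = 56
  A = 101
  N = 271 − 4·56 − 3·101 = -256
  W = 201 − 56 − 4·101 + 2·(-256) = -771
Option 1 (Y + 38):
  Y = 56 + 38 = 94
  A = 101
  N = 271 − 4·94 − 3·101 = -408
  W = 201 − 94 − 4·101 + 2·(-408) = -1113
Change in W: -1113 − (-771) = -342

-342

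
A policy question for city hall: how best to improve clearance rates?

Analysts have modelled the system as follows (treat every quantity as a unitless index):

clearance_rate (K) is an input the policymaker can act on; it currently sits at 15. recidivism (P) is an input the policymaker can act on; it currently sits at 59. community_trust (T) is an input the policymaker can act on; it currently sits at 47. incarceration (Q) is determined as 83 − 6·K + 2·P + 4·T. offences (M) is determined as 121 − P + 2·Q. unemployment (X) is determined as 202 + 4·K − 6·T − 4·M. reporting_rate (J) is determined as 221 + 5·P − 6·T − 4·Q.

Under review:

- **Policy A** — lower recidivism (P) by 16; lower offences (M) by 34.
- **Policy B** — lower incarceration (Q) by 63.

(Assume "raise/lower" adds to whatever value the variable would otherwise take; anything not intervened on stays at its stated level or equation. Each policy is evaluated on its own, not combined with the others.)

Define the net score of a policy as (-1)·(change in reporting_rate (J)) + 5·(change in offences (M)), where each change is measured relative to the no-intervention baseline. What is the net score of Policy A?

-458

Baseline:
  K = 15
  P = 59
  T = 47
  Q = 83 − 6·15 + 2·59 + 4·47 = 299
  M = 121 − 59 + 2·299 = 660
  J = 221 + 5·59 − 6·47 − 4·299 = -962
Policy A (P − 16, M − 34):
  K = 15
  P = 59 − 16 = 43
  T = 47
  Q = 83 − 6·15 + 2·43 + 4·47 = 267
  M = 121 − 43 + 2·267 (−34 from intervention) = 578
  J = 221 + 5·43 − 6·47 − 4·267 = -914
ΔJ = -914 − (-962) = 48; ΔM = 578 − 660 = -82
Score = (-1)·48 + 5·(-82) = -458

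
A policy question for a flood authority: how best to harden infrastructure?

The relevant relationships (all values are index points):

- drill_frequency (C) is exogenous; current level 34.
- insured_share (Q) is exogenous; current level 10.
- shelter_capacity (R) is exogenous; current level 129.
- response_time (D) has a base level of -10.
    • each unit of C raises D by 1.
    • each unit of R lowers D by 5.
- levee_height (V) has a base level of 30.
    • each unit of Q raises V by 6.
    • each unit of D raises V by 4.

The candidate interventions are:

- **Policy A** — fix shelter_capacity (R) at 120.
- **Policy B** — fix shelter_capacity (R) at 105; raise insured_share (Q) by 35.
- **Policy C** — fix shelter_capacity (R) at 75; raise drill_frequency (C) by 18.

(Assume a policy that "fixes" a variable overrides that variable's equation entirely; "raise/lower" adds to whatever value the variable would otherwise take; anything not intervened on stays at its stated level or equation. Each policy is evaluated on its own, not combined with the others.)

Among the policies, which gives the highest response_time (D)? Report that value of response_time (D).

Policy A (R := 120):
  C = 34
  R = 120
  D = -10 + 34 − 5·120 = -576
Policy B (R := 105, Q + 35):
  C = 34
  R = 105
  D = -10 + 34 − 5·105 = -501
Policy C (R := 75, C + 18):
  C = 34 + 18 = 52
  R = 75
  D = -10 + 52 − 5·75 = -333
Comparing — Policy A: D=-576, Policy B: D=-501, Policy C: D=-333. Highest is -333 (Policy C).

-333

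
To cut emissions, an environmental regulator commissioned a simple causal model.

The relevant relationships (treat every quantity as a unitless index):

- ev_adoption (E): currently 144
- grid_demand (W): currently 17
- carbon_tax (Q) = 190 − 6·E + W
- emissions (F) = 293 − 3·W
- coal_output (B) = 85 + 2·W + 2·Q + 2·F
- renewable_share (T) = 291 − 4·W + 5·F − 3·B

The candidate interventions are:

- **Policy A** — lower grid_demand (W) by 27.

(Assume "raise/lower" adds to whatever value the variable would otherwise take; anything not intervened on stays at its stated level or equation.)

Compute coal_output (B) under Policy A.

-657

Policy A (W − 27):
  E = 144
  W = 17 − 27 = -10
  Q = 190 − 6·144 + (-10) = -684
  F = 293 − 3·(-10) = 323
  B = 85 + 2·(-10) + 2·(-684) + 2·323 = -657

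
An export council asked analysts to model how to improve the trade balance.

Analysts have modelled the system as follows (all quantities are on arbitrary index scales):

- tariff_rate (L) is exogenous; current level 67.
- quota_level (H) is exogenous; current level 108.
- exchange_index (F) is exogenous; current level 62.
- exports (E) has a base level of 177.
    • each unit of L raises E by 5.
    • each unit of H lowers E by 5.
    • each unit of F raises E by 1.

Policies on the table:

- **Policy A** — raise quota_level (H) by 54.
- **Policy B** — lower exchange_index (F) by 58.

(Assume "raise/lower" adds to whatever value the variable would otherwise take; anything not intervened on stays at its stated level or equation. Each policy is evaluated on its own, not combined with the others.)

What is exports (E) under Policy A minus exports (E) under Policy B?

Policy A (H + 54):
  L = 67
  H = 108 + 54 = 162
  F = 62
  E = 177 + 5·67 − 5·162 + 62 = -236
Policy B (F − 58):
  L = 67
  H = 108
  F = 62 − 58 = 4
  E = 177 + 5·67 − 5·108 + 4 = -24
E: -236 − (-24) = -212

-212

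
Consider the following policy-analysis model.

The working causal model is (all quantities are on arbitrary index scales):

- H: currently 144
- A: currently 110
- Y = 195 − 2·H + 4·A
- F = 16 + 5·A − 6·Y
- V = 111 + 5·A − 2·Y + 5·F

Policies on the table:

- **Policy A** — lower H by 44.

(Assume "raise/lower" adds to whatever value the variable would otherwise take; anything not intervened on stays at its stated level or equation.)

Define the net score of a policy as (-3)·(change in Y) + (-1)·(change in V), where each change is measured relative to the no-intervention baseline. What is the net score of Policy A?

2552

Baseline:
  H = 144
  A = 110
  Y = 195 − 2·144 + 4·110 = 347
  F = 16 + 5·110 − 6·347 = -1516
  V = 111 + 5·110 − 2·347 + 5·(-1516) = -7613
Policy A (H − 44):
  H = 144 − 44 = 100
  A = 110
  Y = 195 − 2·100 + 4·110 = 435
  F = 16 + 5·110 − 6·435 = -2044
  V = 111 + 5·110 − 2·435 + 5·(-2044) = -10429
ΔY = 435 − 347 = 88; ΔV = -10429 − (-7613) = -2816
Score = (-3)·88 + (-1)·(-2816) = 2552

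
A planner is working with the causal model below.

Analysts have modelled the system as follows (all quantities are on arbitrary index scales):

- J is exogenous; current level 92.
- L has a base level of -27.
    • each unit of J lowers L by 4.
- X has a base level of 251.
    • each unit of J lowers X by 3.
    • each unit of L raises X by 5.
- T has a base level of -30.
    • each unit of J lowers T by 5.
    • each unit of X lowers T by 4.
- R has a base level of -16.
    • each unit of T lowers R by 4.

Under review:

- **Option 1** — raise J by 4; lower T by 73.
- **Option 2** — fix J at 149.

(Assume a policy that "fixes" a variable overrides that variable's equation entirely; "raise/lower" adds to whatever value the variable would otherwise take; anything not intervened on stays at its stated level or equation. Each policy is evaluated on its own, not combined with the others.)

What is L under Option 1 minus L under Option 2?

Option 1 (J + 4, T − 73):
  J = 92 + 4 = 96
  L = -27 − 4·96 = -411
Option 2 (J := 149):
  J = 149
  L = -27 − 4·149 = -623
L: -411 − (-623) = 212

212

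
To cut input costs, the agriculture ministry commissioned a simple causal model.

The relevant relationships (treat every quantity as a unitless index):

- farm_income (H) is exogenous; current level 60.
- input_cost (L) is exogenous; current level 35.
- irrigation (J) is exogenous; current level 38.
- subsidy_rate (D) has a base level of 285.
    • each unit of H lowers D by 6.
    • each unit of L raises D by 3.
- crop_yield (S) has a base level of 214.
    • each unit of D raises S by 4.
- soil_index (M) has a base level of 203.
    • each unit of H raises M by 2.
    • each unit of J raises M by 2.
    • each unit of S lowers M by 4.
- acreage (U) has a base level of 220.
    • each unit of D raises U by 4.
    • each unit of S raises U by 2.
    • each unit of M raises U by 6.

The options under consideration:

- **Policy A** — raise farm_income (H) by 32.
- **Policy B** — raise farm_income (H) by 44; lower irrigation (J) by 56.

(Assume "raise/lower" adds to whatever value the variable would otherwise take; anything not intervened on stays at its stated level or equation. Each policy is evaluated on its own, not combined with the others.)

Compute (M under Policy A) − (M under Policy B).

-1064

Policy A (H + 32):
  H = 60 + 32 = 92
  L = 35
  J = 38
  D = 285 − 6·92 + 3·35 = -162
  S = 214 + 4·(-162) = -434
  M = 203 + 2·92 + 2·38 − 4·(-434) = 2199
Policy B (H + 44, J − 56):
  H = 60 + 44 = 104
  L = 35
  J = 38 − 56 = -18
  D = 285 − 6·104 + 3·35 = -234
  S = 214 + 4·(-234) = -722
  M = 203 + 2·104 + 2·(-18) − 4·(-722) = 3263
M: 2199 − 3263 = -1064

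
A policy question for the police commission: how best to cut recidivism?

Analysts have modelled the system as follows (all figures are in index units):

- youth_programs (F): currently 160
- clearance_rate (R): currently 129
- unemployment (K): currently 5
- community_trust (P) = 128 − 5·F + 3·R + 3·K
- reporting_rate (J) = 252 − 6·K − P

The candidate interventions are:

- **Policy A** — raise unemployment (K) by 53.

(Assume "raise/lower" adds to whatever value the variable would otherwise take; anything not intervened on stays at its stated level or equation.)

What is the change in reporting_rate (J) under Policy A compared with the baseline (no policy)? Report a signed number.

-477

Baseline:
  F = 160
  R = 129
  K = 5
  P = 128 − 5·160 + 3·129 + 3·5 = -270
  J = 252 − 6·5 − (-270) = 492
Policy A (K + 53):
  F = 160
  R = 129
  K = 5 + 53 = 58
  P = 128 − 5·160 + 3·129 + 3·58 = -111
  J = 252 − 6·58 − (-111) = 15
Change in J: 15 − 492 = -477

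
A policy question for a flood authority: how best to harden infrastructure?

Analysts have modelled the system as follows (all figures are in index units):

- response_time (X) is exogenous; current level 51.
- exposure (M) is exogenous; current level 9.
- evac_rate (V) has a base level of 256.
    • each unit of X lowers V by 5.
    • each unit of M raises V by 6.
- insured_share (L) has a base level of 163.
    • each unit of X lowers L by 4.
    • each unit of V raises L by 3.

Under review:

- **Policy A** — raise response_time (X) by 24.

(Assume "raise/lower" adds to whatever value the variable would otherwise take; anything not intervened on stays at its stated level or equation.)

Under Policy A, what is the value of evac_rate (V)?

Policy A (X + 24):
  X = 51 + 24 = 75
  M = 9
  V = 256 − 5·75 + 6·9 = -65

-65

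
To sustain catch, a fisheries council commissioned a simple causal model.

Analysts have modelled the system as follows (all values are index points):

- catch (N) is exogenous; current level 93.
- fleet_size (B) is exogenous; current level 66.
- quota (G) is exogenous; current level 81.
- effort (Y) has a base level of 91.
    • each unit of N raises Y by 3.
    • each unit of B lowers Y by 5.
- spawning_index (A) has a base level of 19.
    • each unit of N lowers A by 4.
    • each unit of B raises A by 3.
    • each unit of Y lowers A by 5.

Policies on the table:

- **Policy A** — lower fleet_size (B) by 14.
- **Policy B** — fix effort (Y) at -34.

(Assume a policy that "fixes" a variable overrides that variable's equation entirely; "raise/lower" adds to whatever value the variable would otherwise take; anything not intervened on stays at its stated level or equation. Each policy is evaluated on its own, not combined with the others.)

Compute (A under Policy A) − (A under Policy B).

Policy A (B − 14):
  N = 93
  B = 66 − 14 = 52
  Y = 91 + 3·93 − 5·52 = 110
  A = 19 − 4·93 + 3·52 − 5·110 = -747
Policy B (Y := -34):
  N = 93
  B = 66
  Y = -34
  A = 19 − 4·93 + 3·66 − 5·(-34) = 15
A: -747 − 15 = -762

-762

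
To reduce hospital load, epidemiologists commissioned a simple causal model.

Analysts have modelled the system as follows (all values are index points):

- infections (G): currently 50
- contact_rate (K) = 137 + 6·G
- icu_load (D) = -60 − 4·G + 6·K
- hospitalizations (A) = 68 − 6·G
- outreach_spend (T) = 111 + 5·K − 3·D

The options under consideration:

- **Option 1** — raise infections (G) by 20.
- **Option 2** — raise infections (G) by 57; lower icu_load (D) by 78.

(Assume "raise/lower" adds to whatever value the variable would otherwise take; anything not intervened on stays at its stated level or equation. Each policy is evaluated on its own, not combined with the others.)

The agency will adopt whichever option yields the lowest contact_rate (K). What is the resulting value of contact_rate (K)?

557

Option 1 (G + 20):
  G = 50 + 20 = 70
  K = 137 + 6·70 = 557
Option 2 (G + 57, D − 78):
  G = 50 + 57 = 107
  K = 137 + 6·107 = 779
Comparing — Option 1: K=557, Option 2: K=779. Lowest is 557 (Option 1).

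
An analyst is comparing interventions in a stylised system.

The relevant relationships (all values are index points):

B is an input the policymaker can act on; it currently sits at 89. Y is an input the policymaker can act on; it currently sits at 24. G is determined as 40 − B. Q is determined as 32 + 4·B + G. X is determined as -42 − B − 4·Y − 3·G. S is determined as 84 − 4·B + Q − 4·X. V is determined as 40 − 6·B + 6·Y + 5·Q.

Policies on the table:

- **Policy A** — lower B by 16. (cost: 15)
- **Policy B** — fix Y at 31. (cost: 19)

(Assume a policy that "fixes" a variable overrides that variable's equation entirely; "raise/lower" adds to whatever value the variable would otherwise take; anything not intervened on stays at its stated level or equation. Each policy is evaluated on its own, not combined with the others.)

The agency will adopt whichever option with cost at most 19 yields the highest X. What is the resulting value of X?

-108

Policy A (B − 16):
  B = 89 − 16 = 73
  Y = 24
  G = 40 − 73 = -33
  X = -42 − 73 − 4·24 − 3·(-33) = -112
Policy B (Y := 31):
  B = 89
  Y = 31
  G = 40 − 89 = -49
  X = -42 − 89 − 4·31 − 3·(-49) = -108
Comparing — Policy A: X=-112, Policy B: X=-108. Highest is -108 (Policy B).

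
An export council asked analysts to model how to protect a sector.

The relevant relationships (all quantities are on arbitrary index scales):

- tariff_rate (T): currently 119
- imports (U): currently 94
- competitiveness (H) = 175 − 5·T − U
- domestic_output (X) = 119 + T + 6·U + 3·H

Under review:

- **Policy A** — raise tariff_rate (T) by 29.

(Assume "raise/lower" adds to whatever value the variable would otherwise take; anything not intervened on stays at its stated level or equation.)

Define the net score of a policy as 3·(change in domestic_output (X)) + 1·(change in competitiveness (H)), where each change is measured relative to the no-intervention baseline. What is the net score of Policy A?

-1363

Baseline:
  T = 119
  U = 94
  H = 175 − 5·119 − 94 = -514
  X = 119 + 119 + 6·94 + 3·(-514) = -740
Policy A (T + 29):
  T = 119 + 29 = 148
  U = 94
  H = 175 − 5·148 − 94 = -659
  X = 119 + 148 + 6·94 + 3·(-659) = -1146
ΔX = -1146 − (-740) = -406; ΔH = -659 − (-514) = -145
Score = 3·(-406) + 1·(-145) = -1363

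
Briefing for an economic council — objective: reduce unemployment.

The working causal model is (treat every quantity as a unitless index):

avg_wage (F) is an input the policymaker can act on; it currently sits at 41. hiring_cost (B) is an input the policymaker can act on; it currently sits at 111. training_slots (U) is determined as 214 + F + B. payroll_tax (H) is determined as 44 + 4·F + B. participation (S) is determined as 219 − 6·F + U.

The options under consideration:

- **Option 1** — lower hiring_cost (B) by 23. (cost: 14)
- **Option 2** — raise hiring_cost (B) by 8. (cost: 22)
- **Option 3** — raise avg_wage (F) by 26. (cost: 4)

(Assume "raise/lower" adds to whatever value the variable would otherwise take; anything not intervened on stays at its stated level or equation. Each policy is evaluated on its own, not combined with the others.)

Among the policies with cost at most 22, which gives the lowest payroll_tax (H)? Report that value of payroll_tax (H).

296

Option 1 (B − 23):
  F = 41
  B = 111 − 23 = 88
  H = 44 + 4·41 + 88 = 296
Option 2 (B + 8):
  F = 41
  B = 111 + 8 = 119
  H = 44 + 4·41 + 119 = 327
Option 3 (F + 26):
  F = 41 + 26 = 67
  B = 111
  H = 44 + 4·67 + 111 = 423
Comparing — Option 1: H=296, Option 2: H=327, Option 3: H=423. Lowest is 296 (Option 1).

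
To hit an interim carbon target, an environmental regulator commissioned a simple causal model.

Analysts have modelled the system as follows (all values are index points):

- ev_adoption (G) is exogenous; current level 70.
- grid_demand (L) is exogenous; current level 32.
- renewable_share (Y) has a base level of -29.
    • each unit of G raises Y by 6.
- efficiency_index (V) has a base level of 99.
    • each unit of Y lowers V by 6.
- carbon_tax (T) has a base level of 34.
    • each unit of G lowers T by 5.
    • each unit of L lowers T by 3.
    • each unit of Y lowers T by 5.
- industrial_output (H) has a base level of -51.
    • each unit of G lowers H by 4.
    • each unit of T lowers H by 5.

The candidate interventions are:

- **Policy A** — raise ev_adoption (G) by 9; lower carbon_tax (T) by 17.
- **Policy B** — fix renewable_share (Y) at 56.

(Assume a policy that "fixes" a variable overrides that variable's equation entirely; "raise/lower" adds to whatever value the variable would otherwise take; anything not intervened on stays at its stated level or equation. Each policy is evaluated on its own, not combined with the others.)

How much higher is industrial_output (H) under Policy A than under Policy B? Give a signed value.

Policy A (G + 9, T − 17):
  G = 70 + 9 = 79
  L = 32
  Y = -29 + 6·79 = 445
  T = 34 − 5·79 − 3·32 − 5·445 (−17 from intervention) = -2699
  H = -51 − 4·79 − 5·(-2699) = 13128
Policy B (Y := 56):
  G = 70
  L = 32
  Y = 56
  T = 34 − 5·70 − 3·32 − 5·56 = -692
  H = -51 − 4·70 − 5·(-692) = 3129
H: 13128 − 3129 = 9999

9999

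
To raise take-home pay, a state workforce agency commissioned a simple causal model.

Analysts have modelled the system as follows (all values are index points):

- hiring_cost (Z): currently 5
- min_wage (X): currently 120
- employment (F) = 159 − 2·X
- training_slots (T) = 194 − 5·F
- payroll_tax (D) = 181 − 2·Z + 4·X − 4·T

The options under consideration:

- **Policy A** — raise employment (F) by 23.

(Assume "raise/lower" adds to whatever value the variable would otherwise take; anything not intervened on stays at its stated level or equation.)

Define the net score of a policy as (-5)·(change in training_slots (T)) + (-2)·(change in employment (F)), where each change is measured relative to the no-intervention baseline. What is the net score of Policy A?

Baseline:
  X = 120
  F = 159 − 2·120 = -81
  T = 194 − 5·(-81) = 599
Policy A (F + 23):
  X = 120
  F = 159 − 2·120 (+23 from intervention) = -58
  T = 194 − 5·(-58) = 484
ΔT = 484 − 599 = -115; ΔF = -58 − (-81) = 23
Score = (-5)·(-115) + (-2)·23 = 529

529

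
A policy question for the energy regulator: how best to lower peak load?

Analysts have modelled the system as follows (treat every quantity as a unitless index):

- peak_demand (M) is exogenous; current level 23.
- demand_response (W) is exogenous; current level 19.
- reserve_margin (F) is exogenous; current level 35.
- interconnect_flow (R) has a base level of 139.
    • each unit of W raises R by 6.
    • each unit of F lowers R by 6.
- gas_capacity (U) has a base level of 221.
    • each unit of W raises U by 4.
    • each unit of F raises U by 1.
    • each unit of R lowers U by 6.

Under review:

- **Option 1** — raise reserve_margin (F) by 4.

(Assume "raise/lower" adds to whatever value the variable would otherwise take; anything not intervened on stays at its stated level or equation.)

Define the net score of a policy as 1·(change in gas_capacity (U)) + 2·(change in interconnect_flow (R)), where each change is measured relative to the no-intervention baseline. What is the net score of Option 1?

100

Baseline:
  W = 19
  F = 35
  R = 139 + 6·19 − 6·35 = 43
  U = 221 + 4·19 + 35 − 6·43 = 74
Option 1 (F + 4):
  W = 19
  F = 35 + 4 = 39
  R = 139 + 6·19 − 6·39 = 19
  U = 221 + 4·19 + 39 − 6·19 = 222
ΔU = 222 − 74 = 148; ΔR = 19 − 43 = -24
Score = 1·148 + 2·(-24) = 100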